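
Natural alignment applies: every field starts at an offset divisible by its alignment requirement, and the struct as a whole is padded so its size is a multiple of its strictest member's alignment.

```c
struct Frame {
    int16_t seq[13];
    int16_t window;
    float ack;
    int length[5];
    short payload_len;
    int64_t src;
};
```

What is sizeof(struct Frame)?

64

@0: seq [26B, align 2] → 26
@26: window [2B, align 2] → 28
@28: ack [4B, align 4] → 32
@32: length [20B, align 4] → 52
@52: payload_len [2B, align 2] → 54
+2 pad (align 8)
@56: src [8B, align 8] → 64
size 64, align 8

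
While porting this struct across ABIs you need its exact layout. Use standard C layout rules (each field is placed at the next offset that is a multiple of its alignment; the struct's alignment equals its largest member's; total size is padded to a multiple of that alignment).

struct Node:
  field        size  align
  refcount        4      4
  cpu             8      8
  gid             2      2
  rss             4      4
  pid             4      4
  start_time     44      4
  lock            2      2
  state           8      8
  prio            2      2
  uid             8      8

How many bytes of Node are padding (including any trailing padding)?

refcount at 0 (size 4, align 4) → ends 4
pad 4 to align 8 for cpu
cpu at 8 (size 8, align 8) → ends 16
gid at 16 (size 2, align 2) → ends 18
pad 2 to align 4 for rss
rss at 20 (size 4, align 4) → ends 24
pid at 24 (size 4, align 4) → ends 28
start_time at 28 (size 44, align 4) → ends 72
lock at 72 (size 2, align 2) → ends 74
pad 6 to align 8 for state
state at 80 (size 8, align 8) → ends 88
prio at 88 (size 2, align 2) → ends 90
pad 6 to align 8 for uid
uid at 96 (size 8, align 8) → ends 104
total 104 bytes, alignment 8
data bytes 86, size 104 → padding 18

18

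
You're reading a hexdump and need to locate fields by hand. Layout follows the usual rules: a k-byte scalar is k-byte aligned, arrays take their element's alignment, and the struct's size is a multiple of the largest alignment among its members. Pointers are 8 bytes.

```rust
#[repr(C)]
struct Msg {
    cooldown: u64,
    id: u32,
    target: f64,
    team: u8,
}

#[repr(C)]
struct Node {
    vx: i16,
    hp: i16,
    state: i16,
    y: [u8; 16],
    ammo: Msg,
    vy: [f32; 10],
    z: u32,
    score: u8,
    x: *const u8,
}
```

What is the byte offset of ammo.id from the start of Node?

32

Msg: 0..8  cooldown  (8B, 8-aligned); 8..12  id  (4B, 4-aligned); 12..16  -- padding (4B); 16..24  target  (8B, 8-aligned); 24..25  team  (1B, 1-aligned); 25..32  -- tail padding (7B); sizeof = 32, alignof = 8
0..2  vx  (2B, 2-aligned)
2..4  hp  (2B, 2-aligned)
4..6  state  (2B, 2-aligned)
6..22  y  (16B, 1-aligned)
22..24  -- padding (2B)
24..56  ammo  (32B, 8-aligned)
within Msg: id at 8
24 + 8 = 32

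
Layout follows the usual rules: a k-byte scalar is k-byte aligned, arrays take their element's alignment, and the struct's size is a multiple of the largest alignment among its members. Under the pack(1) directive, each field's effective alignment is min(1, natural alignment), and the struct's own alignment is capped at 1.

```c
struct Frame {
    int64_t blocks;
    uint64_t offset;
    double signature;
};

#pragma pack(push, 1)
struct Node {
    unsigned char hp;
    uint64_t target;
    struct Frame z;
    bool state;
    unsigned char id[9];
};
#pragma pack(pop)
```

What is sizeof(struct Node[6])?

258

Frame: @0: blocks [8B, align 8] → 8; @8: offset [8B, align 8] → 16; @16: signature [8B, align 8] → 24; size 24, align 8
@0: hp [1B, align 1] → 1
@1: target [8B, align 1] → 9
@9: z [24B, align 1] → 33
@33: state [1B, align 1] → 34
@34: id [9B, align 1] → 43
size 43, align 1
array of 6: 6 × 43 = 258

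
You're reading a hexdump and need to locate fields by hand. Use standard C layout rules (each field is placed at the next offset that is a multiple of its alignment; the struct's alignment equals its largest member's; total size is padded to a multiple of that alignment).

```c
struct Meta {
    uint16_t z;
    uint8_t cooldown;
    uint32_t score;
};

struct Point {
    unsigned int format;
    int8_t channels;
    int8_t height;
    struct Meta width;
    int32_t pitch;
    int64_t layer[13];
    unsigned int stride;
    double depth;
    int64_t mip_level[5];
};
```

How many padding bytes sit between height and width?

2

Meta: @0: z [2B, align 2] → 2; @2: cooldown [1B, align 1] → 3; +1 pad (align 4); @4: score [4B, align 4] → 8; size 8, align 4
@0: format [4B, align 4] → 4
@4: channels [1B, align 1] → 5
@5: height [1B, align 1] → 6
+2 pad (align 4)
@8: width [8B, align 4] → 16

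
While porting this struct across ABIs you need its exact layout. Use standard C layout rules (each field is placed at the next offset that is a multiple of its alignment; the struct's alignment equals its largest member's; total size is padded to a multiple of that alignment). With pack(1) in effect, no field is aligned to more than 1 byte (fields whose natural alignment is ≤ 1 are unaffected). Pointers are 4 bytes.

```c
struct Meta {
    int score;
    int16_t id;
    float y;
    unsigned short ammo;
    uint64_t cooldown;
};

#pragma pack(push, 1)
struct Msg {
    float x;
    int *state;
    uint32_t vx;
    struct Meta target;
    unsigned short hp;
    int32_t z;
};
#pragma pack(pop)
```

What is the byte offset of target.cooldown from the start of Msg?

Meta: @0: score [4B, align 4] → 4; @4: id [2B, align 2] → 6; +2 pad (align 4); @8: y [4B, align 4] → 12; @12: ammo [2B, align 2] → 14; +2 pad (align 8); @16: cooldown [8B, align 8] → 24; size 24, align 8
@0: x [4B, align 1] → 4
@4: state [4B, align 1] → 8
@8: vx [4B, align 1] → 12
@12: target [24B, align 1] → 36
within Meta: cooldown at 16
12 + 16 = 28

28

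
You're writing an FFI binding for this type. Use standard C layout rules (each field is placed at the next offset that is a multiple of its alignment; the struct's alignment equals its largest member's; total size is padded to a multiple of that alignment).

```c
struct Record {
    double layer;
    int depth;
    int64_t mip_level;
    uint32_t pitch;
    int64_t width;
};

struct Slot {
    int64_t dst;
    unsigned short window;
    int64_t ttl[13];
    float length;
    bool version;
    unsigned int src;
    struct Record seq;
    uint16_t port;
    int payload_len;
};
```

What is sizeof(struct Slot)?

Record: layer at 0 (size 8, align 8) → ends 8; depth at 8 (size 4, align 4) → ends 12; pad 4 to align 8 for mip_level; mip_level at 16 (size 8, align 8) → ends 24; pitch at 24 (size 4, align 4) → ends 28; pad 4 to align 8 for width; width at 32 (size 8, align 8) → ends 40; total 40 bytes, alignment 8
dst at 0 (size 8, align 8) → ends 8
window at 8 (size 2, align 2) → ends 10
pad 6 to align 8 for ttl
ttl at 16 (size 104, align 8) → ends 120
length at 120 (size 4, align 4) → ends 124
version at 124 (size 1, align 1) → ends 125
pad 3 to align 4 for src
src at 128 (size 4, align 4) → ends 132
pad 4 to align 8 for seq
seq at 136 (size 40, align 8) → ends 176
port at 176 (size 2, align 2) → ends 178
pad 2 to align 4 for payload_len
payload_len at 180 (size 4, align 4) → ends 184
total 184 bytes, alignment 8

184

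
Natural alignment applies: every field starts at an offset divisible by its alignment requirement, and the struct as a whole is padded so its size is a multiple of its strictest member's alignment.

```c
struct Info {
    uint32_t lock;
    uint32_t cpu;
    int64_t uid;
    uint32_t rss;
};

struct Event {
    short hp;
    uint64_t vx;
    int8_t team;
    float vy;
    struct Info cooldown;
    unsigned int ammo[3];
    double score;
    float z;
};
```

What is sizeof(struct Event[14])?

Info: lock at 0 (size 4, align 4) → ends 4; cpu at 4 (size 4, align 4) → ends 8; uid at 8 (size 8, align 8) → ends 16; rss at 16 (size 4, align 4) → ends 20; tail pad 4 to reach multiple of 8; total 24 bytes, alignment 8
hp at 0 (size 2, align 2) → ends 2
pad 6 to align 8 for vx
vx at 8 (size 8, align 8) → ends 16
team at 16 (size 1, align 1) → ends 17
pad 3 to align 4 for vy
vy at 20 (size 4, align 4) → ends 24
cooldown at 24 (size 24, align 8) → ends 48
ammo at 48 (size 12, align 4) → ends 60
pad 4 to align 8 for score
score at 64 (size 8, align 8) → ends 72
z at 72 (size 4, align 4) → ends 76
tail pad 4 to reach multiple of 8
total 80 bytes, alignment 8
array of 14: 14 × 80 = 1120

1120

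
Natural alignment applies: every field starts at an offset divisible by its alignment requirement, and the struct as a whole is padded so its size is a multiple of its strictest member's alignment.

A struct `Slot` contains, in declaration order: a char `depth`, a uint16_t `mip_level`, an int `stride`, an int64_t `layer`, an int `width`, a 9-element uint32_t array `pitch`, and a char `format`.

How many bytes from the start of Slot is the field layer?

8

depth at 0 (size 1, align 1) → ends 1
pad 1 to align 2 for mip_level
mip_level at 2 (size 2, align 2) → ends 4
stride at 4 (size 4, align 4) → ends 8
layer at 8 (size 8, align 8) → ends 16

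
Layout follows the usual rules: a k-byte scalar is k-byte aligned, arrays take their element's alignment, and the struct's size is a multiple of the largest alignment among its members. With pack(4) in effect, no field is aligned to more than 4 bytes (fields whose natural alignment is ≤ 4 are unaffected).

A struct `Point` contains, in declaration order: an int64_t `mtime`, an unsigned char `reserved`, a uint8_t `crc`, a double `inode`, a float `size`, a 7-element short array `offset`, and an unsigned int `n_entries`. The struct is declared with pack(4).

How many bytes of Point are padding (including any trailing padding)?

4

0..8  mtime  (8B, 4-aligned)
8..9  reserved  (1B, 1-aligned)
9..10  crc  (1B, 1-aligned)
10..12  -- padding (2B)
12..20  inode  (8B, 4-aligned)
20..24  size  (4B, 4-aligned)
24..38  offset  (14B, 2-aligned)
38..40  -- padding (2B)
40..44  n_entries  (4B, 4-aligned)
sizeof = 44, alignof = 4
data bytes 40, size 44 → padding 4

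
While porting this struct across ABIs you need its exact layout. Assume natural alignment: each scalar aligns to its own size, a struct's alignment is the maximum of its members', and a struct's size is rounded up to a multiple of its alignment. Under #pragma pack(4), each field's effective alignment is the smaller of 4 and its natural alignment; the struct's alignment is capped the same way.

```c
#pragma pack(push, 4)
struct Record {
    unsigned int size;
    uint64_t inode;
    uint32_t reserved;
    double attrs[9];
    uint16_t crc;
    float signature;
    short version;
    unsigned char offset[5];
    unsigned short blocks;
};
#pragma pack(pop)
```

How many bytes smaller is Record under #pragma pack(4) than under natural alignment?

12

natural layout:
  @0: size [4B, align 4] → 4
  +4 pad (align 8)
  @8: inode [8B, align 8] → 16
  @16: reserved [4B, align 4] → 20
  +4 pad (align 8)
  @24: attrs [72B, align 8] → 96
  @96: crc [2B, align 2] → 98
  +2 pad (align 4)
  @100: signature [4B, align 4] → 104
  @104: version [2B, align 2] → 106
  @106: offset [5B, align 1] → 111
  +1 pad (align 2)
  @112: blocks [2B, align 2] → 114
  +6 tail pad (align 8)
  size 120, align 8
packed(4) layout:
  @0: size [4B, align 4] → 4
  @4: inode [8B, align 4] → 12
  @12: reserved [4B, align 4] → 16
  @16: attrs [72B, align 4] → 88
  @88: crc [2B, align 2] → 90
  +2 pad (align 4)
  @92: signature [4B, align 4] → 96
  @96: version [2B, align 2] → 98
  @98: offset [5B, align 1] → 103
  +1 pad (align 2)
  @104: blocks [2B, align 2] → 106
  +2 tail pad (align 4)
  size 108, align 4
120 − 108 = 12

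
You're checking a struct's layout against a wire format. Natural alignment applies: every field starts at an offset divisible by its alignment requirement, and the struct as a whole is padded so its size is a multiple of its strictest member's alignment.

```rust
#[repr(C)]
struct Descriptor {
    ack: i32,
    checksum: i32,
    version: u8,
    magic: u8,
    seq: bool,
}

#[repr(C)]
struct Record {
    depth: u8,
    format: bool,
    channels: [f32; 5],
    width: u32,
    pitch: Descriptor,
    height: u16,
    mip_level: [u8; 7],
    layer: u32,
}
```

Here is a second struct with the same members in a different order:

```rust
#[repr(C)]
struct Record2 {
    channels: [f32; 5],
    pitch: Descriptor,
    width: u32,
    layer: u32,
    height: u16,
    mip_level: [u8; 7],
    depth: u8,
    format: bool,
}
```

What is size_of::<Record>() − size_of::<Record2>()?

Descriptor: 0..4  ack  (4B, 4-aligned); 4..8  checksum  (4B, 4-aligned); 8..9  version  (1B, 1-aligned); 9..10  magic  (1B, 1-aligned); 10..11  seq  (1B, 1-aligned); 11..12  -- tail padding (1B); sizeof = 12, alignof = 4
0..1  depth  (1B, 1-aligned)
1..2  format  (1B, 1-aligned)
2..4  -- padding (2B)
4..24  channels  (20B, 4-aligned)
24..28  width  (4B, 4-aligned)
28..40  pitch  (12B, 4-aligned)
40..42  height  (2B, 2-aligned)
42..49  mip_level  (7B, 1-aligned)
49..52  -- padding (3B)
52..56  layer  (4B, 4-aligned)
sizeof = 56, alignof = 4
— Record2 —
0..20  channels  (20B, 4-aligned)
20..32  pitch  (12B, 4-aligned)
32..36  width  (4B, 4-aligned)
36..40  layer  (4B, 4-aligned)
40..42  height  (2B, 2-aligned)
42..49  mip_level  (7B, 1-aligned)
49..50  depth  (1B, 1-aligned)
50..51  format  (1B, 1-aligned)
51..52  -- tail padding (1B)
sizeof = 52, alignof = 4
56 − 52 = 4

4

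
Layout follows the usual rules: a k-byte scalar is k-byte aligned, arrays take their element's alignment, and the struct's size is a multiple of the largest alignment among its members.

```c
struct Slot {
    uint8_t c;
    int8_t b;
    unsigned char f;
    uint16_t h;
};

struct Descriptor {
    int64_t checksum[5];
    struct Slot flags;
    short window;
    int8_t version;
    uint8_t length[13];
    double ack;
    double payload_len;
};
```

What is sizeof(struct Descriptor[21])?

Slot: 0..1  c  (1B, 1-aligned); 1..2  b  (1B, 1-aligned); 2..3  f  (1B, 1-aligned); 3..4  -- padding (1B); 4..6  h  (2B, 2-aligned); sizeof = 6, alignof = 2
0..40  checksum  (40B, 8-aligned)
40..46  flags  (6B, 2-aligned)
46..48  window  (2B, 2-aligned)
48..49  version  (1B, 1-aligned)
49..62  length  (13B, 1-aligned)
62..64  -- padding (2B)
64..72  ack  (8B, 8-aligned)
72..80  payload_len  (8B, 8-aligned)
sizeof = 80, alignof = 8
array of 21: 21 × 80 = 1680

1680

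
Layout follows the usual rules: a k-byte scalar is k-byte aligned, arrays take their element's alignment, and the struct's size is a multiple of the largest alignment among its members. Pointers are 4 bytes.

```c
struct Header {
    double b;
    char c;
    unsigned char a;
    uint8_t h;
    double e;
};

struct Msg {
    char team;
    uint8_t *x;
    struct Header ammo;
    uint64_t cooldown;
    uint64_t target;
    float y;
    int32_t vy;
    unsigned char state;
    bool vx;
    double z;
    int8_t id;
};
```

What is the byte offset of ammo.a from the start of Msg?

Header: @0: b [8B, align 8] → 8; @8: c [1B, align 1] → 9; @9: a [1B, align 1] → 10; @10: h [1B, align 1] → 11; +5 pad (align 8); @16: e [8B, align 8] → 24; size 24, align 8
@0: team [1B, align 1] → 1
+3 pad (align 4)
@4: x [4B, align 4] → 8
@8: ammo [24B, align 8] → 32
within Header: a at 9
8 + 9 = 17

17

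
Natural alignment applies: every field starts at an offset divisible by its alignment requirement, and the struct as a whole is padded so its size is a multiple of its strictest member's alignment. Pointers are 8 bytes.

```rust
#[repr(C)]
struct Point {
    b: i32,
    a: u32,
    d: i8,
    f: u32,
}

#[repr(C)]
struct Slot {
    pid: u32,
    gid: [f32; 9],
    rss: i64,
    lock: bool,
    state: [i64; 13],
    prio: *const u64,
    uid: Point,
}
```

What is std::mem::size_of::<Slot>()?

Point: 0..4  b  (4B, 4-aligned); 4..8  a  (4B, 4-aligned); 8..9  d  (1B, 1-aligned); 9..12  -- padding (3B); 12..16  f  (4B, 4-aligned); sizeof = 16, alignof = 4
0..4  pid  (4B, 4-aligned)
4..40  gid  (36B, 4-aligned)
40..48  rss  (8B, 8-aligned)
48..49  lock  (1B, 1-aligned)
49..56  -- padding (7B)
56..160  state  (104B, 8-aligned)
160..168  prio  (8B, 8-aligned)
168..184  uid  (16B, 4-aligned)
sizeof = 184, alignof = 8

184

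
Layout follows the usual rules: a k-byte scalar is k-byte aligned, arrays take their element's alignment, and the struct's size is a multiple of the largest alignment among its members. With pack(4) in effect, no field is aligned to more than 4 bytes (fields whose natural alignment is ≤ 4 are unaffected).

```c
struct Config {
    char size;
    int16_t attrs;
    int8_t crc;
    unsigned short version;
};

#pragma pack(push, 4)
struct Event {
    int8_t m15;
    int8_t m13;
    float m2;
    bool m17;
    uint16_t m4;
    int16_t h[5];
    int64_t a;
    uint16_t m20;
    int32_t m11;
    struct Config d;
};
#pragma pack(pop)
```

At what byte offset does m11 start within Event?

Config: size at 0 (size 1, align 1) → ends 1; pad 1 to align 2 for attrs; attrs at 2 (size 2, align 2) → ends 4; crc at 4 (size 1, align 1) → ends 5; pad 1 to align 2 for version; version at 6 (size 2, align 2) → ends 8; total 8 bytes, alignment 2
m15 at 0 (size 1, align 1) → ends 1
m13 at 1 (size 1, align 1) → ends 2
pad 2 to align 4 for m2
m2 at 4 (size 4, align 4) → ends 8
m17 at 8 (size 1, align 1) → ends 9
pad 1 to align 2 for m4
m4 at 10 (size 2, align 2) → ends 12
h at 12 (size 10, align 2) → ends 22
pad 2 to align 4 for a
a at 24 (size 8, align 4) → ends 32
m20 at 32 (size 2, align 2) → ends 34
pad 2 to align 4 for m11
m11 at 36 (size 4, align 4) → ends 40

36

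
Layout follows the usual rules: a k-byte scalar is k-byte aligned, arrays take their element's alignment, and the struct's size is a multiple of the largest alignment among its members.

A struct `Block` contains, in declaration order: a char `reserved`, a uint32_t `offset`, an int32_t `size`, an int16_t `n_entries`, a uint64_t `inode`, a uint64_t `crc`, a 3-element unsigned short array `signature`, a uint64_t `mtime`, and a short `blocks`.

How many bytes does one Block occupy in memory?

@0: reserved [1B, align 1] → 1
+3 pad (align 4)
@4: offset [4B, align 4] → 8
@8: size [4B, align 4] → 12
@12: n_entries [2B, align 2] → 14
+2 pad (align 8)
@16: inode [8B, align 8] → 24
@24: crc [8B, align 8] → 32
@32: signature [6B, align 2] → 38
+2 pad (align 8)
@40: mtime [8B, align 8] → 48
@48: blocks [2B, align 2] → 50
+6 tail pad (align 8)
size 56, align 8

56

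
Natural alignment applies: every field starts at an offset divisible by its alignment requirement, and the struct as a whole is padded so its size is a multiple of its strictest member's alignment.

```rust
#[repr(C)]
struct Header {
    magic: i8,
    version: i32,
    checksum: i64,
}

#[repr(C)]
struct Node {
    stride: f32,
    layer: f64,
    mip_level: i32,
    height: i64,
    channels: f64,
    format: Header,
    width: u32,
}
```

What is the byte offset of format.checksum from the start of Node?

Header: @0: magic [1B, align 1] → 1; +3 pad (align 4); @4: version [4B, align 4] → 8; @8: checksum [8B, align 8] → 16; size 16, align 8
@0: stride [4B, align 4] → 4
+4 pad (align 8)
@8: layer [8B, align 8] → 16
@16: mip_level [4B, align 4] → 20
+4 pad (align 8)
@24: height [8B, align 8] → 32
@32: channels [8B, align 8] → 40
@40: format [16B, align 8] → 56
within Header: checksum at 8
40 + 8 = 48

48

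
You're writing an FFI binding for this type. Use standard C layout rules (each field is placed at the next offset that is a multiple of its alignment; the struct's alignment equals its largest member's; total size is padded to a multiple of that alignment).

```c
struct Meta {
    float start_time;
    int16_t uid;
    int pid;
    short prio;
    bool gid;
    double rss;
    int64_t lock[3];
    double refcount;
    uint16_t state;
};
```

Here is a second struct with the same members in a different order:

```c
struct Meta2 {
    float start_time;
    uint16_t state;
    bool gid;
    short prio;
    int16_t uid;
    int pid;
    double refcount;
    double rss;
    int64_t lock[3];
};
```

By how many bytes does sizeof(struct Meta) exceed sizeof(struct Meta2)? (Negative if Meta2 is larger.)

@0: start_time [4B, align 4] → 4
@4: uid [2B, align 2] → 6
+2 pad (align 4)
@8: pid [4B, align 4] → 12
@12: prio [2B, align 2] → 14
@14: gid [1B, align 1] → 15
+1 pad (align 8)
@16: rss [8B, align 8] → 24
@24: lock [24B, align 8] → 48
@48: refcount [8B, align 8] → 56
@56: state [2B, align 2] → 58
+6 tail pad (align 8)
size 64, align 8
— Meta2 —
@0: start_time [4B, align 4] → 4
@4: state [2B, align 2] → 6
@6: gid [1B, align 1] → 7
+1 pad (align 2)
@8: prio [2B, align 2] → 10
@10: uid [2B, align 2] → 12
@12: pid [4B, align 4] → 16
@16: refcount [8B, align 8] → 24
@24: rss [8B, align 8] → 32
@32: lock [24B, align 8] → 56
size 56, align 8
64 − 56 = 8

8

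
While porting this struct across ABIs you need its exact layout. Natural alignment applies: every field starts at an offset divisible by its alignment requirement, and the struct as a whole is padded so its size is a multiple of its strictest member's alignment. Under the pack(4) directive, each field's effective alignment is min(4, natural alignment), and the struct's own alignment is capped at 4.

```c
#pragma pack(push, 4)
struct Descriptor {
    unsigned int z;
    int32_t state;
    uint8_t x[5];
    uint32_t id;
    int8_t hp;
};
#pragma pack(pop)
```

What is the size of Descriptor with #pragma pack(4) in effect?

24

z at 0 (size 4, align 4) → ends 4
state at 4 (size 4, align 4) → ends 8
x at 8 (size 5, align 1) → ends 13
pad 3 to align 4 for id
id at 16 (size 4, align 4) → ends 20
hp at 20 (size 1, align 1) → ends 21
tail pad 3 to reach multiple of 4
total 24 bytes, alignment 4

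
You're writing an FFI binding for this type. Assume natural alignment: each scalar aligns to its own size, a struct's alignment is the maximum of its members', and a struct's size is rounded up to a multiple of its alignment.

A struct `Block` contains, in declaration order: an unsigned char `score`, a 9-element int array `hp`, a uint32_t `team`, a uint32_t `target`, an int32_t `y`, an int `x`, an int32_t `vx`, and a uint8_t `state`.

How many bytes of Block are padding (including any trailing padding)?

0..1  score  (1B, 1-aligned)
1..4  -- padding (3B)
4..40  hp  (36B, 4-aligned)
40..44  team  (4B, 4-aligned)
44..48  target  (4B, 4-aligned)
48..52  y  (4B, 4-aligned)
52..56  x  (4B, 4-aligned)
56..60  vx  (4B, 4-aligned)
60..61  state  (1B, 1-aligned)
61..64  -- tail padding (3B)
sizeof = 64, alignof = 4
data bytes 58, size 64 → padding 6

6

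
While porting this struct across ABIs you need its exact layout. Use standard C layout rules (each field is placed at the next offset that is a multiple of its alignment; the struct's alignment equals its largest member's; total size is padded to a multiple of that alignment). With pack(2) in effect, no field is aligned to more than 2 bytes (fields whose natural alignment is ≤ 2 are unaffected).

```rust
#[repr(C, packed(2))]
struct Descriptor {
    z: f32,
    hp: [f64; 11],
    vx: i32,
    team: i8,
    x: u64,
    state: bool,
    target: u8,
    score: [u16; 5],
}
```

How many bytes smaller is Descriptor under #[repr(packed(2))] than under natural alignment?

natural layout:
  z at 0 (size 4, align 4) → ends 4
  pad 4 to align 8 for hp
  hp at 8 (size 88, align 8) → ends 96
  vx at 96 (size 4, align 4) → ends 100
  team at 100 (size 1, align 1) → ends 101
  pad 3 to align 8 for x
  x at 104 (size 8, align 8) → ends 112
  state at 112 (size 1, align 1) → ends 113
  target at 113 (size 1, align 1) → ends 114
  score at 114 (size 10, align 2) → ends 124
  tail pad 4 to reach multiple of 8
  total 128 bytes, alignment 8
packed(2) layout:
  z at 0 (size 4, align 2) → ends 4
  hp at 4 (size 88, align 2) → ends 92
  vx at 92 (size 4, align 2) → ends 96
  team at 96 (size 1, align 1) → ends 97
  pad 1 to align 2 for x
  x at 98 (size 8, align 2) → ends 106
  state at 106 (size 1, align 1) → ends 107
  target at 107 (size 1, align 1) → ends 108
  score at 108 (size 10, align 2) → ends 118
  total 118 bytes, alignment 2
128 − 118 = 10

10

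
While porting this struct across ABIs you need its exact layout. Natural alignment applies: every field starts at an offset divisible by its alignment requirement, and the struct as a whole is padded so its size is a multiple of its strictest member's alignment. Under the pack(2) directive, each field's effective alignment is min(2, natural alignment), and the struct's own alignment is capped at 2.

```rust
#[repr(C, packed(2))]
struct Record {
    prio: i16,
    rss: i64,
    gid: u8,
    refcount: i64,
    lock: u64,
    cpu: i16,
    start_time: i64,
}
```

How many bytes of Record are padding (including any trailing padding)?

1

0..2  prio  (2B, 2-aligned)
2..10  rss  (8B, 2-aligned)
10..11  gid  (1B, 1-aligned)
11..12  -- padding (1B)
12..20  refcount  (8B, 2-aligned)
20..28  lock  (8B, 2-aligned)
28..30  cpu  (2B, 2-aligned)
30..38  start_time  (8B, 2-aligned)
sizeof = 38, alignof = 2
data bytes 37, size 38 → padding 1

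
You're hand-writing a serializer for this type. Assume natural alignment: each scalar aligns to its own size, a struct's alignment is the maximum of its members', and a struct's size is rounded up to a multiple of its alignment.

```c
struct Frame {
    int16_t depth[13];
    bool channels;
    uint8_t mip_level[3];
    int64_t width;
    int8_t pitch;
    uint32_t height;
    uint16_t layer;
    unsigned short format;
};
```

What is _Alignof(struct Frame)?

8

member alignments: depth=2, channels=1, mip_level=1, width=8, pitch=1, height=4, layer=2, format=2
max = 8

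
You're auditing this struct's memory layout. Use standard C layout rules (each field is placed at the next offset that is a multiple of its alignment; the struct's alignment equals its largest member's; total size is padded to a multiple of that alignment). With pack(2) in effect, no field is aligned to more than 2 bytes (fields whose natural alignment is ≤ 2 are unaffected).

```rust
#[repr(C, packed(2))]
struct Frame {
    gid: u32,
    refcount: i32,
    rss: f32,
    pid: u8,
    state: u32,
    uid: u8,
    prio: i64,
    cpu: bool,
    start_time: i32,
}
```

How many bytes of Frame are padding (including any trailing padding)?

0..4  gid  (4B, 2-aligned)
4..8  refcount  (4B, 2-aligned)
8..12  rss  (4B, 2-aligned)
12..13  pid  (1B, 1-aligned)
13..14  -- padding (1B)
14..18  state  (4B, 2-aligned)
18..19  uid  (1B, 1-aligned)
19..20  -- padding (1B)
20..28  prio  (8B, 2-aligned)
28..29  cpu  (1B, 1-aligned)
29..30  -- padding (1B)
30..34  start_time  (4B, 2-aligned)
sizeof = 34, alignof = 2
data bytes 31, size 34 → padding 3

3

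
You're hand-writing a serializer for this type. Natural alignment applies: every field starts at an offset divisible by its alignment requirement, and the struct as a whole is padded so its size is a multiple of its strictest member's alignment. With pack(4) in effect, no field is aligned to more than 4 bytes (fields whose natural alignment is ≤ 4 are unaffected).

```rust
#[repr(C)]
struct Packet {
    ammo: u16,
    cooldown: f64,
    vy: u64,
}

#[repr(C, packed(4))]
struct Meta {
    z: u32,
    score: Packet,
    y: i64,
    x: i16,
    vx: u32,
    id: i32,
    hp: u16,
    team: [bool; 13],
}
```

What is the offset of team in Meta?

Packet: ammo at 0 (size 2, align 2) → ends 2; pad 6 to align 8 for cooldown; cooldown at 8 (size 8, align 8) → ends 16; vy at 16 (size 8, align 8) → ends 24; total 24 bytes, alignment 8
z at 0 (size 4, align 4) → ends 4
score at 4 (size 24, align 4) → ends 28
y at 28 (size 8, align 4) → ends 36
x at 36 (size 2, align 2) → ends 38
pad 2 to align 4 for vx
vx at 40 (size 4, align 4) → ends 44
id at 44 (size 4, align 4) → ends 48
hp at 48 (size 2, align 2) → ends 50
team at 50 (size 13, align 1) → ends 63

50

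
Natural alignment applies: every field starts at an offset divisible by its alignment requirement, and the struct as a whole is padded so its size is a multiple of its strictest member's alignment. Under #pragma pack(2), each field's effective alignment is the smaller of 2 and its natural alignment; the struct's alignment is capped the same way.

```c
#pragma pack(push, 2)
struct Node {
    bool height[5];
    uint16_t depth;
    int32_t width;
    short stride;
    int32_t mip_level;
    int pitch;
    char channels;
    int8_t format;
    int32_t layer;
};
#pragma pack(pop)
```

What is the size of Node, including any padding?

height at 0 (size 5, align 1) → ends 5
pad 1 to align 2 for depth
depth at 6 (size 2, align 2) → ends 8
width at 8 (size 4, align 2) → ends 12
stride at 12 (size 2, align 2) → ends 14
mip_level at 14 (size 4, align 2) → ends 18
pitch at 18 (size 4, align 2) → ends 22
channels at 22 (size 1, align 1) → ends 23
format at 23 (size 1, align 1) → ends 24
layer at 24 (size 4, align 2) → ends 28
total 28 bytes, alignment 2

28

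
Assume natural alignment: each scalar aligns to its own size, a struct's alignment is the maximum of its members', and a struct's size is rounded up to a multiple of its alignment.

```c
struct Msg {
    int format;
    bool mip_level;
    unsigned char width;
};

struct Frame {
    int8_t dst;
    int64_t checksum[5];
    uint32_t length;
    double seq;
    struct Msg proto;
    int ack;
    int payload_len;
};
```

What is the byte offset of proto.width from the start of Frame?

69

Msg: format at 0 (size 4, align 4) → ends 4; mip_level at 4 (size 1, align 1) → ends 5; width at 5 (size 1, align 1) → ends 6; tail pad 2 to reach multiple of 4; total 8 bytes, alignment 4
dst at 0 (size 1, align 1) → ends 1
pad 7 to align 8 for checksum
checksum at 8 (size 40, align 8) → ends 48
length at 48 (size 4, align 4) → ends 52
pad 4 to align 8 for seq
seq at 56 (size 8, align 8) → ends 64
proto at 64 (size 8, align 4) → ends 72
within Msg: width at 5
64 + 5 = 69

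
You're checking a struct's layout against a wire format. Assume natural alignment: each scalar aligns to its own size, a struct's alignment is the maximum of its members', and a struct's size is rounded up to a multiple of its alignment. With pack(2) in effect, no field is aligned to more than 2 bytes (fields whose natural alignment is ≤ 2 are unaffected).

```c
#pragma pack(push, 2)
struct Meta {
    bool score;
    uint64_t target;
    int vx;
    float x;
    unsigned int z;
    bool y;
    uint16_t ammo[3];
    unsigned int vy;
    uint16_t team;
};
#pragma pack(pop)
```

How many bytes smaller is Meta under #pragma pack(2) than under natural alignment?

natural layout:
  @0: score [1B, align 1] → 1
  +7 pad (align 8)
  @8: target [8B, align 8] → 16
  @16: vx [4B, align 4] → 20
  @20: x [4B, align 4] → 24
  @24: z [4B, align 4] → 28
  @28: y [1B, align 1] → 29
  +1 pad (align 2)
  @30: ammo [6B, align 2] → 36
  @36: vy [4B, align 4] → 40
  @40: team [2B, align 2] → 42
  +6 tail pad (align 8)
  size 48, align 8
packed(2) layout:
  @0: score [1B, align 1] → 1
  +1 pad (align 2)
  @2: target [8B, align 2] → 10
  @10: vx [4B, align 2] → 14
  @14: x [4B, align 2] → 18
  @18: z [4B, align 2] → 22
  @22: y [1B, align 1] → 23
  +1 pad (align 2)
  @24: ammo [6B, align 2] → 30
  @30: vy [4B, align 2] → 34
  @34: team [2B, align 2] → 36
  size 36, align 2
48 − 36 = 12

12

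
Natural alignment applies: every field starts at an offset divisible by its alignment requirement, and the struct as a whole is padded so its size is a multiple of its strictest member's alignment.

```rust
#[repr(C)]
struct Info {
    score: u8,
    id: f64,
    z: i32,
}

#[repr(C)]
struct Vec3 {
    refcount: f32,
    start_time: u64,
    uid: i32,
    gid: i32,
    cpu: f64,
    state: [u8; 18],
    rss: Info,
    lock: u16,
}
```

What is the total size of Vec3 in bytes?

Info: @0: score [1B, align 1] → 1; +7 pad (align 8); @8: id [8B, align 8] → 16; @16: z [4B, align 4] → 20; +4 tail pad (align 8); size 24, align 8
@0: refcount [4B, align 4] → 4
+4 pad (align 8)
@8: start_time [8B, align 8] → 16
@16: uid [4B, align 4] → 20
@20: gid [4B, align 4] → 24
@24: cpu [8B, align 8] → 32
@32: state [18B, align 1] → 50
+6 pad (align 8)
@56: rss [24B, align 8] → 80
@80: lock [2B, align 2] → 82
+6 tail pad (align 8)
size 88, align 8

88 bytes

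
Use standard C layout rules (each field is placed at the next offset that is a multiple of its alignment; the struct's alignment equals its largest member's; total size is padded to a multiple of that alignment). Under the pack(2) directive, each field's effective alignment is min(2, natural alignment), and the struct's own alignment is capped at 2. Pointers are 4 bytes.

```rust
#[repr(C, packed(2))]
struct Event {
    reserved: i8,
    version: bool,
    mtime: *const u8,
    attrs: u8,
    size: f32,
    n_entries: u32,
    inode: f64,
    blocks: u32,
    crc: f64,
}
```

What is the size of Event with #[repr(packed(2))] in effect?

36

0..1  reserved  (1B, 1-aligned)
1..2  version  (1B, 1-aligned)
2..6  mtime  (4B, 2-aligned)
6..7  attrs  (1B, 1-aligned)
7..8  -- padding (1B)
8..12  size  (4B, 2-aligned)
12..16  n_entries  (4B, 2-aligned)
16..24  inode  (8B, 2-aligned)
24..28  blocks  (4B, 2-aligned)
28..36  crc  (8B, 2-aligned)
sizeof = 36, alignof = 2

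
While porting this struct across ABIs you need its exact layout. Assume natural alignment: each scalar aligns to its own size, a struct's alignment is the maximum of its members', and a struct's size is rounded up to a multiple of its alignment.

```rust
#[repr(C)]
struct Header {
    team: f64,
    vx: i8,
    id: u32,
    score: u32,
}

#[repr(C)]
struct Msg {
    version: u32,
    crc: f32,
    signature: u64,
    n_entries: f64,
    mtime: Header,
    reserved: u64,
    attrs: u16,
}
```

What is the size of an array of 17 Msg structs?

Header: @0: team [8B, align 8] → 8; @8: vx [1B, align 1] → 9; +3 pad (align 4); @12: id [4B, align 4] → 16; @16: score [4B, align 4] → 20; +4 tail pad (align 8); size 24, align 8
@0: version [4B, align 4] → 4
@4: crc [4B, align 4] → 8
@8: signature [8B, align 8] → 16
@16: n_entries [8B, align 8] → 24
@24: mtime [24B, align 8] → 48
@48: reserved [8B, align 8] → 56
@56: attrs [2B, align 2] → 58
+6 tail pad (align 8)
size 64, align 8
array of 17: 17 × 64 = 1088

1088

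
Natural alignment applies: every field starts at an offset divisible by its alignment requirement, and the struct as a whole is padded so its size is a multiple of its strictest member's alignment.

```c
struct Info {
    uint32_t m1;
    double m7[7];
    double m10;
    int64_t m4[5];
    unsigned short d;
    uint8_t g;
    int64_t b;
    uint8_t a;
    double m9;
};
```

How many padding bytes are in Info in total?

m1 at 0 (size 4, align 4) → ends 4
pad 4 to align 8 for m7
m7 at 8 (size 56, align 8) → ends 64
m10 at 64 (size 8, align 8) → ends 72
m4 at 72 (size 40, align 8) → ends 112
d at 112 (size 2, align 2) → ends 114
g at 114 (size 1, align 1) → ends 115
pad 5 to align 8 for b
b at 120 (size 8, align 8) → ends 128
a at 128 (size 1, align 1) → ends 129
pad 7 to align 8 for m9
m9 at 136 (size 8, align 8) → ends 144
total 144 bytes, alignment 8
data bytes 128, size 144 → padding 16

16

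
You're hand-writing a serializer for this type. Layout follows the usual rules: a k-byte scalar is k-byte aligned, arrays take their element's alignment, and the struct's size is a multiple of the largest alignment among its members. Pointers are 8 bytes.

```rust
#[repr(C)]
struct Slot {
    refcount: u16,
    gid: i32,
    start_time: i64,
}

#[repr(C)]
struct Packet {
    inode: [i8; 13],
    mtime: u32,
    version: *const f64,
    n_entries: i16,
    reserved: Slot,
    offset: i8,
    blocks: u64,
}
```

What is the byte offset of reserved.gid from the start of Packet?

Slot: @0: refcount [2B, align 2] → 2; +2 pad (align 4); @4: gid [4B, align 4] → 8; @8: start_time [8B, align 8] → 16; size 16, align 8
@0: inode [13B, align 1] → 13
+3 pad (align 4)
@16: mtime [4B, align 4] → 20
+4 pad (align 8)
@24: version [8B, align 8] → 32
@32: n_entries [2B, align 2] → 34
+6 pad (align 8)
@40: reserved [16B, align 8] → 56
within Slot: gid at 4
40 + 4 = 44

44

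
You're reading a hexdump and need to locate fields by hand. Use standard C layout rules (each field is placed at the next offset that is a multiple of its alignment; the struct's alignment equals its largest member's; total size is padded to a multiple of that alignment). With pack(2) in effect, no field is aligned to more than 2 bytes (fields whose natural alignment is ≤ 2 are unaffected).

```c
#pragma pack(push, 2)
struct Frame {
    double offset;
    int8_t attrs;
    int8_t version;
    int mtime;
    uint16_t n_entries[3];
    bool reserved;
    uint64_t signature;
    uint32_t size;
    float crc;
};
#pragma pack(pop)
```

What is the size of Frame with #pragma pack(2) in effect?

0..8  offset  (8B, 2-aligned)
8..9  attrs  (1B, 1-aligned)
9..10  version  (1B, 1-aligned)
10..14  mtime  (4B, 2-aligned)
14..20  n_entries  (6B, 2-aligned)
20..21  reserved  (1B, 1-aligned)
21..22  -- padding (1B)
22..30  signature  (8B, 2-aligned)
30..34  size  (4B, 2-aligned)
34..38  crc  (4B, 2-aligned)
sizeof = 38, alignof = 2

38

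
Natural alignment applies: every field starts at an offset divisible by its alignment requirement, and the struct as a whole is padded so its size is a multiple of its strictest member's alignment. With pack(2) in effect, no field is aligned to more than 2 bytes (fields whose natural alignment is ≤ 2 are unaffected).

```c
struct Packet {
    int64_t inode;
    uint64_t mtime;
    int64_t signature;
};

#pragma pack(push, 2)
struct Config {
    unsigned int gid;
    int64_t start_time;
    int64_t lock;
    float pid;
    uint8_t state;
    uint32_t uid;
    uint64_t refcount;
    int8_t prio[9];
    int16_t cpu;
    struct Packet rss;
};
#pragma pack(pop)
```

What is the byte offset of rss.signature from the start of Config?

66

Packet: inode at 0 (size 8, align 8) → ends 8; mtime at 8 (size 8, align 8) → ends 16; signature at 16 (size 8, align 8) → ends 24; total 24 bytes, alignment 8
gid at 0 (size 4, align 2) → ends 4
start_time at 4 (size 8, align 2) → ends 12
lock at 12 (size 8, align 2) → ends 20
pid at 20 (size 4, align 2) → ends 24
state at 24 (size 1, align 1) → ends 25
pad 1 to align 2 for uid
uid at 26 (size 4, align 2) → ends 30
refcount at 30 (size 8, align 2) → ends 38
prio at 38 (size 9, align 1) → ends 47
pad 1 to align 2 for cpu
cpu at 48 (size 2, align 2) → ends 50
rss at 50 (size 24, align 2) → ends 74
within Packet: signature at 16
50 + 16 = 66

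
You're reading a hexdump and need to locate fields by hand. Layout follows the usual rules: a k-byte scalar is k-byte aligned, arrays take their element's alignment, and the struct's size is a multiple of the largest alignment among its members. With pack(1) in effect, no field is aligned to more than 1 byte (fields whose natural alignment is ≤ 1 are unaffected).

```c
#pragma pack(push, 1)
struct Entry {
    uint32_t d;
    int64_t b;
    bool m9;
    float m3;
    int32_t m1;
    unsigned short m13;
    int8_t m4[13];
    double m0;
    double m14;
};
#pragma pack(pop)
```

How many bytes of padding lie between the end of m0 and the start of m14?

0

@0: d [4B, align 1] → 4
@4: b [8B, align 1] → 12
@12: m9 [1B, align 1] → 13
@13: m3 [4B, align 1] → 17
@17: m1 [4B, align 1] → 21
@21: m13 [2B, align 1] → 23
@23: m4 [13B, align 1] → 36
@36: m0 [8B, align 1] → 44
@44: m14 [8B, align 1] → 52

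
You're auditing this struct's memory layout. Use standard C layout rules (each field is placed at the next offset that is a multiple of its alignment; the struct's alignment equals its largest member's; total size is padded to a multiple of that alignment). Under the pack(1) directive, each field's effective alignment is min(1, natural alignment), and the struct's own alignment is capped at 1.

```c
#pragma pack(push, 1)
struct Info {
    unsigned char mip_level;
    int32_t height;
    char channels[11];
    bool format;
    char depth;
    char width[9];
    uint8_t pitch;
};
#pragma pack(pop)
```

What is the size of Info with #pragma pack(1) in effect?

0..1  mip_level  (1B, 1-aligned)
1..5  height  (4B, 1-aligned)
5..16  channels  (11B, 1-aligned)
16..17  format  (1B, 1-aligned)
17..18  depth  (1B, 1-aligned)
18..27  width  (9B, 1-aligned)
27..28  pitch  (1B, 1-aligned)
sizeof = 28, alignof = 1

28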